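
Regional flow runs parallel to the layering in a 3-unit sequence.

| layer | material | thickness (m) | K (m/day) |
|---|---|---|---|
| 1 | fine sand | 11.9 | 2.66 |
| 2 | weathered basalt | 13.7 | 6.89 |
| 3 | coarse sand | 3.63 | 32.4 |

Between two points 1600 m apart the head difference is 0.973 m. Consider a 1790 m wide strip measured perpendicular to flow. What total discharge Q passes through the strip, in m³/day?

265

Flow is parallel to layering, so each bed carries its own Darcy discharge and the transmissivities add.
Σ(K_i·b_i) = 2.66×11.9 + 6.89×13.7 + 32.4×3.63 = 243.7 m²/day.
Hydraulic gradient i = Δh / L = 0.973 / 1600 = 0.0006081.
Q = Σ(K_i·b_i) · W · i = 243.7 × 1790 × 0.0006081 = 265.2 m³/day.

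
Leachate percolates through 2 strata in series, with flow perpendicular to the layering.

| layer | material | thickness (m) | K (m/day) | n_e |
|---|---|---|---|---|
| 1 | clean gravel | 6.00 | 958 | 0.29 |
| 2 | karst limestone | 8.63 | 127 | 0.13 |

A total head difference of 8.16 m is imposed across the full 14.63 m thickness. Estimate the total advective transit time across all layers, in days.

0.0260

With flow normal to the layers, continuity requires the same specific discharge q through every layer.
Σ(b_i/K_i) = 6.00/958 + 8.63/127 = 0.07422 d.
q = Δh / Σ(b_i/K_i) = 8.16 / 0.07422 = 109.9 m/day.
In each layer the seepage velocity is v_i = q/n_i, so the layer transit time is t_i = b_i·n_i / q:
  layer 1 (clean gravel): t_1 = 6.00 × 0.29 / 109.9 = 0.01583 d
  layer 2 (karst limestone): t_2 = 8.63 × 0.13 / 109.9 = 0.01020 d
Total t = Σ t_i = 0.02603 days.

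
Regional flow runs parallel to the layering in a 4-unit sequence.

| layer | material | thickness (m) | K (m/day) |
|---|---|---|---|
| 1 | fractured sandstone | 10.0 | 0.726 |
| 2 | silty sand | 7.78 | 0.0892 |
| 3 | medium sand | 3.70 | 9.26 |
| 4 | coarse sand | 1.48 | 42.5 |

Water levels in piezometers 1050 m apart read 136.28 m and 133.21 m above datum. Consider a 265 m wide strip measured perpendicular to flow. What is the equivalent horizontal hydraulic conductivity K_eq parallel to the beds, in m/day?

Flow is parallel to layering, so each bed carries its own Darcy discharge and the transmissivities add.
Σ(K_i·b_i) = 0.726×10.0 + 0.0892×7.78 + 9.26×3.70 + 42.5×1.48 = 105.1 m²/day.
Total thickness b = 22.96 m, so K_eq = Σ(K_i·b_i)/b = 4.578 m/day.

4.58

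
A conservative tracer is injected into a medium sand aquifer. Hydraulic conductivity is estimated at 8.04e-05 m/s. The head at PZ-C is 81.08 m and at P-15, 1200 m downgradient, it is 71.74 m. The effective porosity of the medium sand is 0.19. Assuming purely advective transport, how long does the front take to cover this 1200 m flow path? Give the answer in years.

11.5

Convert K: 8.04e-05 m/s × 86400 = 6.947 m/day.
Hydraulic gradient i = (81.08 − 71.74) / 1200 = 9.34 / 1200 = 0.007783.
Darcy flux q = K · i = 6.947 × 0.007783 = 0.05407 m/day.
Seepage velocity v = q / n_e = 0.05407 / 0.19 = 0.2846 m/day.
Travel time t = L / v = 1200 / 0.2846 = 4217 days = 11.55 years.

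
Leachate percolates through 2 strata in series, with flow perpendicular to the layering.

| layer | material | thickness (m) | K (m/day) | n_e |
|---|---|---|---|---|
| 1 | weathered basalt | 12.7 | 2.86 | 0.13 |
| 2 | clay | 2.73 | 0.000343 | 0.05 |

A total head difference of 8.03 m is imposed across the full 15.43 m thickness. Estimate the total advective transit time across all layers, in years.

With flow normal to the layers, continuity requires the same specific discharge q through every layer.
Σ(b_i/K_i) = 12.7/2.86 + 2.73/0.000343 = 7964 d.
q = Δh / Σ(b_i/K_i) = 8.03 / 7964 = 0.001008 m/day.
In each layer the seepage velocity is v_i = q/n_i, so the layer transit time is t_i = b_i·n_i / q:
  layer 1 (weathered basalt): t_1 = 12.7 × 0.13 / 0.001008 = 1637 d
  layer 2 (clay): t_2 = 2.73 × 0.05 / 0.001008 = 135.4 d
Total t = Σ t_i = 1773 days = 4.853 years.

4.85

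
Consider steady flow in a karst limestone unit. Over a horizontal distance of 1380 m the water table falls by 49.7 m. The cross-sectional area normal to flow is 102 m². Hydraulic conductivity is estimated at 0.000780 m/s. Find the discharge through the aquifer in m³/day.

Convert K: 0.000780 m/s × 86400 = 67.39 m/day.
Hydraulic gradient i = Δh / L = 49.7 / 1380 = 0.03601.
Darcy's law: Q = K · A · i = 67.39 × 102.0 × 0.03601 = 247.6 m³/day.

248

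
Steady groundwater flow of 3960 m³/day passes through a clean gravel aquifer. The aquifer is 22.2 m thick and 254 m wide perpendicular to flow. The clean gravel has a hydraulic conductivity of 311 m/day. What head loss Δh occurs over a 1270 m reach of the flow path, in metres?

2.87

Cross-sectional area A = 254 × 22.2 = 5639 m².
From Q = K·A·i, i = Q / (K·A) = 3960 / (311.0 × 5639) = 0.002258.
Head loss Δh = i · L = 0.002258 × 1270 = 2.868 m.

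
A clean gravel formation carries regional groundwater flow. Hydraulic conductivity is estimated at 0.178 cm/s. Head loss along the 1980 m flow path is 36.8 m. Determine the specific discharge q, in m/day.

Convert K: 0.178 cm/s × 864 = 153.8 m/day.
Hydraulic gradient i = Δh / L = 36.8 / 1980 = 0.01859.
Specific discharge q = K · i = 153.8 × 0.01859 = 2.858 m/day.

2.86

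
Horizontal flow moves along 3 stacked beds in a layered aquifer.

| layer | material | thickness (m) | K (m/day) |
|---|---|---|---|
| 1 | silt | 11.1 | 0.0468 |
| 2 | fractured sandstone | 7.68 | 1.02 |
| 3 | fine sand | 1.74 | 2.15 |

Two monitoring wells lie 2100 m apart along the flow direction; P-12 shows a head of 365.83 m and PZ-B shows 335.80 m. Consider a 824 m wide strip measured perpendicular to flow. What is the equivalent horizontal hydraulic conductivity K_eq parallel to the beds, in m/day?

0.589

Flow is parallel to layering, so each bed carries its own Darcy discharge and the transmissivities add.
Σ(K_i·b_i) = 0.0468×11.1 + 1.02×7.68 + 2.15×1.74 = 12.09 m²/day.
Total thickness b = 20.52 m, so K_eq = Σ(K_i·b_i)/b = 0.5894 m/day.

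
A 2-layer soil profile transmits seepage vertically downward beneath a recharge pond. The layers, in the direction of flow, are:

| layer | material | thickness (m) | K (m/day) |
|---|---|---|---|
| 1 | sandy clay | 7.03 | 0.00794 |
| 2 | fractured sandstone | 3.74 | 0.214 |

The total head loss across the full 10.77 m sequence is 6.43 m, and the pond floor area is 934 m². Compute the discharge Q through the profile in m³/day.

6.65

Flow is perpendicular to layering, so the layers act in series and the equivalent K is the thickness-weighted harmonic mean.
Total thickness L = 7.03 + 3.74 = 10.77 m.
Σ(b_i/K_i) = 7.03/0.00794 + 3.74/0.214 = 902.9 d.
K_eq = L / Σ(b_i/K_i) = 10.77 / 902.9 = 0.01193 m/day.
Q = K_eq · A · (Δh/L) = 0.01193 × 934 × (6.43/10.77) = 6.652 m³/day.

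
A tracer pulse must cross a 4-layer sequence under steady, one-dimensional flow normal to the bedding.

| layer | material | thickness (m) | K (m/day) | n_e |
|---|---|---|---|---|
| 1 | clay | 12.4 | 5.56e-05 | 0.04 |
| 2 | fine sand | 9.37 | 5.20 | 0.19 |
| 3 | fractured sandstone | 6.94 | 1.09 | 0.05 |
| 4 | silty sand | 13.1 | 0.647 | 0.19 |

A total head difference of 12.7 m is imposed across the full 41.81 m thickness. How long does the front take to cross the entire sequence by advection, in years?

246

With flow normal to the layers, continuity requires the same specific discharge q through every layer.
Σ(b_i/K_i) = 12.4/5.56e-05 + 9.37/5.20 + 6.94/1.09 + 13.1/0.647 = 2.230e+05 d.
q = Δh / Σ(b_i/K_i) = 12.7 / 2.230e+05 = 5.694e-05 m/day.
In each layer the seepage velocity is v_i = q/n_i, so the layer transit time is t_i = b_i·n_i / q:
  layer 1 (clay): t_1 = 12.4 × 0.04 / 5.694e-05 = 8711 d
  layer 2 (fine sand): t_2 = 9.37 × 0.19 / 5.694e-05 = 31267 d
  layer 3 (fractured sandstone): t_3 = 6.94 × 0.05 / 5.694e-05 = 6094 d
  layer 4 (silty sand): t_4 = 13.1 × 0.19 / 5.694e-05 = 43714 d
Total t = Σ t_i = 89787 days = 245.8 years.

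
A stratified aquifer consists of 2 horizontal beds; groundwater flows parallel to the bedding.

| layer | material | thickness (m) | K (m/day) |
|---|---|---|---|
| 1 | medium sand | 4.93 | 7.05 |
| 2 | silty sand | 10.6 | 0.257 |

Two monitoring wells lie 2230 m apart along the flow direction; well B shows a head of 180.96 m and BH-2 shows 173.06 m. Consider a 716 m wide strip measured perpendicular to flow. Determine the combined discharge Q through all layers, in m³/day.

Flow is parallel to layering, so each bed carries its own Darcy discharge and the transmissivities add.
Σ(K_i·b_i) = 7.05×4.93 + 0.257×10.6 = 37.48 m²/day.
Hydraulic gradient i = (180.96 − 173.06) / 2230 = 7.9 / 2230 = 0.003543.
Q = Σ(K_i·b_i) · W · i = 37.48 × 716 × 0.003543 = 95.07 m³/day.

95.1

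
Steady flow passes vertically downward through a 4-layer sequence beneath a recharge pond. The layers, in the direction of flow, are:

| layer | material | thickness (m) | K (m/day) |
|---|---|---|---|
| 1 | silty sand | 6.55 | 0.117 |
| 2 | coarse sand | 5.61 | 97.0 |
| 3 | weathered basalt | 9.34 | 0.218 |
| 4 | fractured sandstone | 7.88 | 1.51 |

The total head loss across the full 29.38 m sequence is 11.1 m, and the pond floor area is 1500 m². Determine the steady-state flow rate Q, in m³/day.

160

Flow is perpendicular to layering, so the layers act in series and the equivalent K is the thickness-weighted harmonic mean.
Total thickness L = 6.55 + 5.61 + 9.34 + 7.88 = 29.38 m.
Σ(b_i/K_i) = 6.55/0.117 + 5.61/97.0 + 9.34/0.218 + 7.88/1.51 = 104.1 d.
K_eq = L / Σ(b_i/K_i) = 29.38 / 104.1 = 0.2822 m/day.
Q = K_eq · A · (Δh/L) = 0.2822 × 1500 × (11.1/29.38) = 159.9 m³/day.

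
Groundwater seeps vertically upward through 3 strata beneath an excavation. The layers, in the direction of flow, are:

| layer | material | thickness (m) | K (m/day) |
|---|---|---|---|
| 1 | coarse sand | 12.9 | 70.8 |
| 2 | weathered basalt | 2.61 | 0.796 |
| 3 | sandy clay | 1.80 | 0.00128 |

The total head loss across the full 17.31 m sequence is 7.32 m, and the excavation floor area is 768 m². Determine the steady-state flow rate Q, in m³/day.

3.99

Flow is perpendicular to layering, so the layers act in series and the equivalent K is the thickness-weighted harmonic mean.
Total thickness L = 12.9 + 2.61 + 1.80 = 17.31 m.
Σ(b_i/K_i) = 12.9/70.8 + 2.61/0.796 + 1.80/0.00128 = 1410 d.
K_eq = L / Σ(b_i/K_i) = 17.31 / 1410 = 0.01228 m/day.
Q = K_eq · A · (Δh/L) = 0.01228 × 768 × (7.32/17.31) = 3.988 m³/day.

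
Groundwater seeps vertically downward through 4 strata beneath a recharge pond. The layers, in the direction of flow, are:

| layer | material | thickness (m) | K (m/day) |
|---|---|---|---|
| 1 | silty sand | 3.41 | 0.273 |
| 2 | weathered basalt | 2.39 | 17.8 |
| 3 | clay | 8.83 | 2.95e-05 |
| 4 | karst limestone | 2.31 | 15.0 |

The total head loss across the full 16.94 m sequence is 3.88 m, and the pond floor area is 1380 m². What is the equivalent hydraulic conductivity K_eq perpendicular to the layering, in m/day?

5.66e-05

Flow is perpendicular to layering, so the layers act in series and the equivalent K is the thickness-weighted harmonic mean.
Total thickness L = 3.41 + 2.39 + 8.83 + 2.31 = 16.94 m.
Σ(b_i/K_i) = 3.41/0.273 + 2.39/17.8 + 8.83/2.95e-05 + 2.31/15.0 = 2.993e+05 d.
K_eq = L / Σ(b_i/K_i) = 16.94 / 2.993e+05 = 5.659e-05 m/day.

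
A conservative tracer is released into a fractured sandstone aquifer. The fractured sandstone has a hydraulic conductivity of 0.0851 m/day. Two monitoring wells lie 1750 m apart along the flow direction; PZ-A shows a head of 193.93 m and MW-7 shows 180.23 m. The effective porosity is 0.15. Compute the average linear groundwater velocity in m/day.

0.00444

Hydraulic gradient i = (193.93 − 180.23) / 1750 = 13.7 / 1750 = 0.007829.
Darcy flux q = K · i = 0.08510 × 0.007829 = 0.0006662 m/day.
Seepage velocity v = q / n_e = 0.0006662 / 0.15 = 0.004441 m/day.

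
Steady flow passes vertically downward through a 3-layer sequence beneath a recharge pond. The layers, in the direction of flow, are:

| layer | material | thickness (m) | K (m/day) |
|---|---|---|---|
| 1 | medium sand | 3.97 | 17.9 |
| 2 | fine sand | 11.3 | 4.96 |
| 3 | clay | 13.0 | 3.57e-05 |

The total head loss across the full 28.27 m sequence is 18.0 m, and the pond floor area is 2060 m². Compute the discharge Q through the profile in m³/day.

0.102

Flow is perpendicular to layering, so the layers act in series and the equivalent K is the thickness-weighted harmonic mean.
Total thickness L = 3.97 + 11.3 + 13.0 = 28.27 m.
Σ(b_i/K_i) = 3.97/17.9 + 11.3/4.96 + 13.0/3.57e-05 = 3.641e+05 d.
K_eq = L / Σ(b_i/K_i) = 28.27 / 3.641e+05 = 7.763e-05 m/day.
Q = K_eq · A · (Δh/L) = 7.763e-05 × 2060 × (18.0/28.27) = 0.1018 m³/day.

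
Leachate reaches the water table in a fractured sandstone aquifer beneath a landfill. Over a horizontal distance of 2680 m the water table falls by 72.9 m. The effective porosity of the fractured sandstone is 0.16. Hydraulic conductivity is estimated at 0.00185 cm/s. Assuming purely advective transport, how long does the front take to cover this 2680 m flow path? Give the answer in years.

27.0

Convert K: 0.00185 cm/s × 864 = 1.598 m/day.
Hydraulic gradient i = Δh / L = 72.9 / 2680 = 0.02720.
Darcy flux q = K · i = 1.598 × 0.02720 = 0.04348 m/day.
Seepage velocity v = q / n_e = 0.04348 / 0.16 = 0.2717 m/day.
Travel time t = L / v = 2680 / 0.2717 = 9862 days = 27.00 years.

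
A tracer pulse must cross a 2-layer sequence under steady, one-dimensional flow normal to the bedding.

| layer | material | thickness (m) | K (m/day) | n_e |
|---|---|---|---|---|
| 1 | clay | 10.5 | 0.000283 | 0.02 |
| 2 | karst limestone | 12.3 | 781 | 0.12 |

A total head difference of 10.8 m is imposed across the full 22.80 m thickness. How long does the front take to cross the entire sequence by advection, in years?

With flow normal to the layers, continuity requires the same specific discharge q through every layer.
Σ(b_i/K_i) = 10.5/0.000283 + 12.3/781 = 37102 d.
q = Δh / Σ(b_i/K_i) = 10.8 / 37102 = 0.0002911 m/day.
In each layer the seepage velocity is v_i = q/n_i, so the layer transit time is t_i = b_i·n_i / q:
  layer 1 (clay): t_1 = 10.5 × 0.02 / 0.0002911 = 721.4 d
  layer 2 (karst limestone): t_2 = 12.3 × 0.12 / 0.0002911 = 5071 d
Total t = Σ t_i = 5792 days = 15.86 years.

15.9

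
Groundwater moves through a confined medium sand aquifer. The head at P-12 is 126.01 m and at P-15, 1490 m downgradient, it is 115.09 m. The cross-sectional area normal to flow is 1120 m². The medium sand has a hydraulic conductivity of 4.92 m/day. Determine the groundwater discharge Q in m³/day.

Hydraulic gradient i = (126.01 − 115.09) / 1490 = 10.92 / 1490 = 0.007329.
Darcy's law: Q = K · A · i = 4.920 × 1120 × 0.007329 = 40.38 m³/day.

40.4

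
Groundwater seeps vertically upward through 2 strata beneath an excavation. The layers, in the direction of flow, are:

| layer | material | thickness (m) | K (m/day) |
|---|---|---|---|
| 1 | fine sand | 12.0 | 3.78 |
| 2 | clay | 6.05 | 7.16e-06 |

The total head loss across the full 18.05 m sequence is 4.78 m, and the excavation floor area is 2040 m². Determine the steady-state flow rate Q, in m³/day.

0.0115

Flow is perpendicular to layering, so the layers act in series and the equivalent K is the thickness-weighted harmonic mean.
Total thickness L = 12.0 + 6.05 = 18.05 m.
Σ(b_i/K_i) = 12.0/3.78 + 6.05/7.16e-06 = 8.450e+05 d.
K_eq = L / Σ(b_i/K_i) = 18.05 / 8.450e+05 = 2.136e-05 m/day.
Q = K_eq · A · (Δh/L) = 2.136e-05 × 2040 × (4.78/18.05) = 0.01154 m³/day.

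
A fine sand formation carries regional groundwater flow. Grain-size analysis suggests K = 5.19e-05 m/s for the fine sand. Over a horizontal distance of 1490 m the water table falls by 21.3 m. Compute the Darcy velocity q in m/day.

Convert K: 5.19e-05 m/s × 86400 = 4.484 m/day.
Hydraulic gradient i = Δh / L = 21.3 / 1490 = 0.01430.
Specific discharge q = K · i = 4.484 × 0.01430 = 0.06410 m/day.

0.0641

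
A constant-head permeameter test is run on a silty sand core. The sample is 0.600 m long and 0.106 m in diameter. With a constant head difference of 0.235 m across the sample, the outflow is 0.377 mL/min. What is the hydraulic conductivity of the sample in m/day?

0.157

Cross-sectional area A = π·(d/2)² = π × (0.106/2)² = 0.008825 m².
Convert discharge: 0.377 mL/min = 6.283e-09 m³/s.
Darcy's law rearranged: K = Q·L / (A·Δh) = 6.283e-09 × 0.600 / (0.008825 × 0.235) = 1.818e-06 m/s = 0.1571 m/day.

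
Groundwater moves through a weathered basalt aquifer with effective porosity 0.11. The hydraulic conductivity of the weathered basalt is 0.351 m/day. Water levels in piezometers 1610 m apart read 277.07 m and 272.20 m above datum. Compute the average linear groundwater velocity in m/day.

Hydraulic gradient i = (277.07 − 272.20) / 1610 = 4.87 / 1610 = 0.003025.
Darcy flux q = K · i = 0.3510 × 0.003025 = 0.001062 m/day.
Seepage velocity v = q / n_e = 0.001062 / 0.11 = 0.009652 m/day.

0.00965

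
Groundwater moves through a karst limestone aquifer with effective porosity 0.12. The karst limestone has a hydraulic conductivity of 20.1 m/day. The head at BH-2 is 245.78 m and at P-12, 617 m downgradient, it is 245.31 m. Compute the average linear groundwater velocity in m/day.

0.128

Hydraulic gradient i = (245.78 − 245.31) / 617 = 0.47 / 617 = 0.0007618.
Darcy flux q = K · i = 20.10 × 0.0007618 = 0.01531 m/day.
Seepage velocity v = q / n_e = 0.01531 / 0.12 = 0.1276 m/day.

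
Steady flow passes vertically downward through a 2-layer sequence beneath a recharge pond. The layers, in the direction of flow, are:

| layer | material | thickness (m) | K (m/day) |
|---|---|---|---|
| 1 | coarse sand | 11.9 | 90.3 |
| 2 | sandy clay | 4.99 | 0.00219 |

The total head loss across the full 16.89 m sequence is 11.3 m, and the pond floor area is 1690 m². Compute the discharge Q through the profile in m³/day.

8.38

Flow is perpendicular to layering, so the layers act in series and the equivalent K is the thickness-weighted harmonic mean.
Total thickness L = 11.9 + 4.99 = 16.89 m.
Σ(b_i/K_i) = 11.9/90.3 + 4.99/0.00219 = 2279 d.
K_eq = L / Σ(b_i/K_i) = 16.89 / 2279 = 0.007412 m/day.
Q = K_eq · A · (Δh/L) = 0.007412 × 1690 × (11.3/16.89) = 8.381 m³/day.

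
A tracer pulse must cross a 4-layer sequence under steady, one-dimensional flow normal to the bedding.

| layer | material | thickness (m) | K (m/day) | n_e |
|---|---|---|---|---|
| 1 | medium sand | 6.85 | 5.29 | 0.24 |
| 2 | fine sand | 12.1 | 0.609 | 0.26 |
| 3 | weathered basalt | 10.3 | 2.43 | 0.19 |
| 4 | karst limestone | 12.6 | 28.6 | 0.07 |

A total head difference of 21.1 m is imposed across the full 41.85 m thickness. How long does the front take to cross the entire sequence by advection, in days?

With flow normal to the layers, continuity requires the same specific discharge q through every layer.
Σ(b_i/K_i) = 6.85/5.29 + 12.1/0.609 + 10.3/2.43 + 12.6/28.6 = 25.84 d.
q = Δh / Σ(b_i/K_i) = 21.1 / 25.84 = 0.8165 m/day.
In each layer the seepage velocity is v_i = q/n_i, so the layer transit time is t_i = b_i·n_i / q:
  layer 1 (medium sand): t_1 = 6.85 × 0.24 / 0.8165 = 2.014 d
  layer 2 (fine sand): t_2 = 12.1 × 0.26 / 0.8165 = 3.853 d
  layer 3 (weathered basalt): t_3 = 10.3 × 0.19 / 0.8165 = 2.397 d
  layer 4 (karst limestone): t_4 = 12.6 × 0.07 / 0.8165 = 1.080 d
Total t = Σ t_i = 9.344 days.

9.34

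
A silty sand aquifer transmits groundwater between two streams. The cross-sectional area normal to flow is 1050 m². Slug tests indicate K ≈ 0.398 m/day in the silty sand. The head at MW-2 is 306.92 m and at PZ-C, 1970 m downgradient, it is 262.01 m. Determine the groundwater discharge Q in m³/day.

9.53

Hydraulic gradient i = (306.92 − 262.01) / 1970 = 44.91 / 1970 = 0.02280.
Darcy's law: Q = K · A · i = 0.3980 × 1050 × 0.02280 = 9.527 m³/day.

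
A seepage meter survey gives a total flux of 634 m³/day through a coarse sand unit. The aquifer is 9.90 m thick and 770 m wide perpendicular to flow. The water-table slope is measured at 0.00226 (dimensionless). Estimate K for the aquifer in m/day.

Cross-sectional area A = 770 × 9.90 = 7623 m².
Hydraulic gradient i = 0.00226.
From Q = K·A·i, K = Q / (A·i) = 634 / (7623 × 0.002260) = 36.80 m/day.

36.8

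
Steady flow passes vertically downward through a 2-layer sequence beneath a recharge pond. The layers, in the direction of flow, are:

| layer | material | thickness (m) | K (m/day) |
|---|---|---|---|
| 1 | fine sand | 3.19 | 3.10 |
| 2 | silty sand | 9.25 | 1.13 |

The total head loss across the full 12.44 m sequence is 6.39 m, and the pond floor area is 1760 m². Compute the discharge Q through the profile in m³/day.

Flow is perpendicular to layering, so the layers act in series and the equivalent K is the thickness-weighted harmonic mean.
Total thickness L = 3.19 + 9.25 = 12.44 m.
Σ(b_i/K_i) = 3.19/3.10 + 9.25/1.13 = 9.215 d.
K_eq = L / Σ(b_i/K_i) = 12.44 / 9.215 = 1.350 m/day.
Q = K_eq · A · (Δh/L) = 1.350 × 1760 × (6.39/12.44) = 1220 m³/day.

1220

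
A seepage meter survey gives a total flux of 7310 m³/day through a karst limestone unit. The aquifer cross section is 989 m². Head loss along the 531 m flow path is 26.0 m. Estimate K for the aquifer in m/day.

Hydraulic gradient i = Δh / L = 26.0 / 531 = 0.04896.
From Q = K·A·i, K = Q / (A·i) = 7310 / (989.0 × 0.04896) = 151.0 m/day.

151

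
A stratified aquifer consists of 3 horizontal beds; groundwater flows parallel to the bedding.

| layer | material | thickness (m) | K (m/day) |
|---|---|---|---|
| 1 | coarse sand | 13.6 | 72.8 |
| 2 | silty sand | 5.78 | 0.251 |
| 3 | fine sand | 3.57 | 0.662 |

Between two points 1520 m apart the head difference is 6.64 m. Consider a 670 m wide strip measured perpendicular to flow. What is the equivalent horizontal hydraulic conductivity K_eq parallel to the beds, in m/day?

43.3

Flow is parallel to layering, so each bed carries its own Darcy discharge and the transmissivities add.
Σ(K_i·b_i) = 72.8×13.6 + 0.251×5.78 + 0.662×3.57 = 993.9 m²/day.
Total thickness b = 22.95 m, so K_eq = Σ(K_i·b_i)/b = 43.31 m/day.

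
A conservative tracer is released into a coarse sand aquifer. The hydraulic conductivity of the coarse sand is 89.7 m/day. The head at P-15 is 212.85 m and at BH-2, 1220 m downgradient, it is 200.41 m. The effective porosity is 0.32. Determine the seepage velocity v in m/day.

2.86

Hydraulic gradient i = (212.85 − 200.41) / 1220 = 12.44 / 1220 = 0.01020.
Darcy flux q = K · i = 89.70 × 0.01020 = 0.9146 m/day.
Seepage velocity v = q / n_e = 0.9146 / 0.32 = 2.858 m/day.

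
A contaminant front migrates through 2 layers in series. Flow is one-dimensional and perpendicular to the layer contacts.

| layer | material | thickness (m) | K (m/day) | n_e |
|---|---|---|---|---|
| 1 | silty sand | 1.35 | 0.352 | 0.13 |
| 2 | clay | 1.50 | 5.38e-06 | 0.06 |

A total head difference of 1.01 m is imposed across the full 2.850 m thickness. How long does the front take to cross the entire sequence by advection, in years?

201

With flow normal to the layers, continuity requires the same specific discharge q through every layer.
Σ(b_i/K_i) = 1.35/0.352 + 1.50/5.38e-06 = 2.788e+05 d.
q = Δh / Σ(b_i/K_i) = 1.01 / 2.788e+05 = 3.622e-06 m/day.
In each layer the seepage velocity is v_i = q/n_i, so the layer transit time is t_i = b_i·n_i / q:
  layer 1 (silty sand): t_1 = 1.35 × 0.13 / 3.622e-06 = 48447 d
  layer 2 (clay): t_2 = 1.50 × 0.06 / 3.622e-06 = 24845 d
Total t = Σ t_i = 73292 days = 200.7 years.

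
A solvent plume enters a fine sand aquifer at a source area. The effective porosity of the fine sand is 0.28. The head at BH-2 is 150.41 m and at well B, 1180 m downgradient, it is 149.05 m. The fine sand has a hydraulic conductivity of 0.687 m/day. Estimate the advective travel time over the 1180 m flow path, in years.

Hydraulic gradient i = (150.41 − 149.05) / 1180 = 1.36 / 1180 = 0.001153.
Darcy flux q = K · i = 0.6870 × 0.001153 = 0.0007918 m/day.
Seepage velocity v = q / n_e = 0.0007918 / 0.28 = 0.002828 m/day.
Travel time t = L / v = 1180 / 0.002828 = 4.173e+05 days = 1142 years.

1140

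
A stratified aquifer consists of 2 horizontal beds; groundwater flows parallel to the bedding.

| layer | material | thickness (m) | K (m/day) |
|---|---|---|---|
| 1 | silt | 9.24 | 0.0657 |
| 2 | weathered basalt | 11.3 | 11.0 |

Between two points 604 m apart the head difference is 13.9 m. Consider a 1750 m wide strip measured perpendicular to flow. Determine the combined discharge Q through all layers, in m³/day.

Flow is parallel to layering, so each bed carries its own Darcy discharge and the transmissivities add.
Σ(K_i·b_i) = 0.0657×9.24 + 11.0×11.3 = 124.9 m²/day.
Hydraulic gradient i = Δh / L = 13.9 / 604 = 0.02301.
Q = Σ(K_i·b_i) · W · i = 124.9 × 1750 × 0.02301 = 5030 m³/day.

5030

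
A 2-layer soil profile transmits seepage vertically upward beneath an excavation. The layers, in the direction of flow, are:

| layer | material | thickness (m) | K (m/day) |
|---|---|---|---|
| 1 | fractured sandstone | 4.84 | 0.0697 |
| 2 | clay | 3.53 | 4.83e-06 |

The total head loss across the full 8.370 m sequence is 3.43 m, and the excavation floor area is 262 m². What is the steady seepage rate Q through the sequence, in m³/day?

Flow is perpendicular to layering, so the layers act in series and the equivalent K is the thickness-weighted harmonic mean.
Total thickness L = 4.84 + 3.53 = 8.370 m.
Σ(b_i/K_i) = 4.84/0.0697 + 3.53/4.83e-06 = 7.309e+05 d.
K_eq = L / Σ(b_i/K_i) = 8.370 / 7.309e+05 = 1.145e-05 m/day.
Q = K_eq · A · (Δh/L) = 1.145e-05 × 262 × (3.43/8.370) = 0.001229 m³/day.

0.00123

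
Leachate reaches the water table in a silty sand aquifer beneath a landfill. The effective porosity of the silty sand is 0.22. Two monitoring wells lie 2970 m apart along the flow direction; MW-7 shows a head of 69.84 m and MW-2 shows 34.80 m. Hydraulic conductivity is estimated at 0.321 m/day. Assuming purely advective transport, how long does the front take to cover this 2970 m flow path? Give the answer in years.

472

Hydraulic gradient i = (69.84 − 34.80) / 2970 = 35.04 / 2970 = 0.01180.
Darcy flux q = K · i = 0.3210 × 0.01180 = 0.003787 m/day.
Seepage velocity v = q / n_e = 0.003787 / 0.22 = 0.01721 m/day.
Travel time t = L / v = 2970 / 0.01721 = 1.725e+05 days = 472.4 years.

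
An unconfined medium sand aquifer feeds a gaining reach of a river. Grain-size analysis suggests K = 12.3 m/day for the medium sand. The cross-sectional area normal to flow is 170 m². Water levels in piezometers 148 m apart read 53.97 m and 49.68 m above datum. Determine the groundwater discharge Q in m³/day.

60.6

Hydraulic gradient i = (53.97 − 49.68) / 148 = 4.29 / 148 = 0.02899.
Darcy's law: Q = K · A · i = 12.30 × 170.0 × 0.02899 = 60.61 m³/day.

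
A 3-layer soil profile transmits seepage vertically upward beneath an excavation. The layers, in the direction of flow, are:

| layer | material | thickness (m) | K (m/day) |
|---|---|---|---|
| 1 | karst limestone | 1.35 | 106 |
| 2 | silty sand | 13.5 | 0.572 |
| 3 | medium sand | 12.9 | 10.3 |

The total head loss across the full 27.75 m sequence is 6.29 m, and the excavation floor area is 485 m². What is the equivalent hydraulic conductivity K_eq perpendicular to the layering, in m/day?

Flow is perpendicular to layering, so the layers act in series and the equivalent K is the thickness-weighted harmonic mean.
Total thickness L = 1.35 + 13.5 + 12.9 = 27.75 m.
Σ(b_i/K_i) = 1.35/106 + 13.5/0.572 + 12.9/10.3 = 24.87 d.
K_eq = L / Σ(b_i/K_i) = 27.75 / 24.87 = 1.116 m/day.

1.12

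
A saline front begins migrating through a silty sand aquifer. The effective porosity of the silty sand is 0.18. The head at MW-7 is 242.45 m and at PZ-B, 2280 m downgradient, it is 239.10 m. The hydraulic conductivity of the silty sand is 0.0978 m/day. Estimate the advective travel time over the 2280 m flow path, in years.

Hydraulic gradient i = (242.45 − 239.10) / 2280 = 3.35 / 2280 = 0.001469.
Darcy flux q = K · i = 0.09780 × 0.001469 = 0.0001437 m/day.
Seepage velocity v = q / n_e = 0.0001437 / 0.18 = 0.0007983 m/day.
Travel time t = L / v = 2280 / 0.0007983 = 2.856e+06 days = 7819 years.

7820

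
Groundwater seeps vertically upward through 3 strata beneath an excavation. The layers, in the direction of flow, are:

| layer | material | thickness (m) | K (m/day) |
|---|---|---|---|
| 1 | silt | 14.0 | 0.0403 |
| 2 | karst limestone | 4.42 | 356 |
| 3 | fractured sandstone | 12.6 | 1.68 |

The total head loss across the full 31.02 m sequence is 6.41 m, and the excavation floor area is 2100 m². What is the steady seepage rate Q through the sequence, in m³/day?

37.9

Flow is perpendicular to layering, so the layers act in series and the equivalent K is the thickness-weighted harmonic mean.
Total thickness L = 14.0 + 4.42 + 12.6 = 31.02 m.
Σ(b_i/K_i) = 14.0/0.0403 + 4.42/356 + 12.6/1.68 = 354.9 d.
K_eq = L / Σ(b_i/K_i) = 31.02 / 354.9 = 0.08740 m/day.
Q = K_eq · A · (Δh/L) = 0.08740 × 2100 × (6.41/31.02) = 37.93 m³/day.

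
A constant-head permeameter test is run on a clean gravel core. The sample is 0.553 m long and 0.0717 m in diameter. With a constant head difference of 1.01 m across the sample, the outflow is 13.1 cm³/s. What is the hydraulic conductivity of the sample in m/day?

153

Cross-sectional area A = π·(d/2)² = π × (0.0717/2)² = 0.004038 m².
Convert discharge: 13.1 cm³/s = 1.310e-05 m³/s.
Darcy's law rearranged: K = Q·L / (A·Δh) = 1.310e-05 × 0.553 / (0.004038 × 1.01) = 0.001776 m/s = 153.5 m/day.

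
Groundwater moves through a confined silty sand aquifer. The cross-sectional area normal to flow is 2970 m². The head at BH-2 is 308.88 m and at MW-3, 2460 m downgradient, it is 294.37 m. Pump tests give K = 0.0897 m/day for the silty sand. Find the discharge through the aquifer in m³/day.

1.57

Hydraulic gradient i = (308.88 − 294.37) / 2460 = 14.51 / 2460 = 0.005898.
Darcy's law: Q = K · A · i = 0.08970 × 2970 × 0.005898 = 1.571 m³/day.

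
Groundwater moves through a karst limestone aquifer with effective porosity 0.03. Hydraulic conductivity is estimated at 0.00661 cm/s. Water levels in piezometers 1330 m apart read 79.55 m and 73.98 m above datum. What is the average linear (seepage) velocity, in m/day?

Convert K: 0.00661 cm/s × 864 = 5.711 m/day.
Hydraulic gradient i = (79.55 − 73.98) / 1330 = 5.57 / 1330 = 0.004188.
Darcy flux q = K · i = 5.711 × 0.004188 = 0.02392 m/day.
Seepage velocity v = q / n_e = 0.02392 / 0.03 = 0.7973 m/day.

0.797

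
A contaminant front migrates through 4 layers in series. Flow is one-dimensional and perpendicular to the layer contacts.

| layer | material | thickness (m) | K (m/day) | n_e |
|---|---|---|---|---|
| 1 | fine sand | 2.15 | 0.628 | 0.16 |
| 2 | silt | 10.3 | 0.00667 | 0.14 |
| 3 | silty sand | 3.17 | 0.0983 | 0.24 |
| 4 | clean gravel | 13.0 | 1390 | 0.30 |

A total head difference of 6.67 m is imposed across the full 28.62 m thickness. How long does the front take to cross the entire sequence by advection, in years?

4.18

With flow normal to the layers, continuity requires the same specific discharge q through every layer.
Σ(b_i/K_i) = 2.15/0.628 + 10.3/0.00667 + 3.17/0.0983 + 13.0/1390 = 1580 d.
q = Δh / Σ(b_i/K_i) = 6.67 / 1580 = 0.004222 m/day.
In each layer the seepage velocity is v_i = q/n_i, so the layer transit time is t_i = b_i·n_i / q:
  layer 1 (fine sand): t_1 = 2.15 × 0.16 / 0.004222 = 81.48 d
  layer 2 (silt): t_2 = 10.3 × 0.14 / 0.004222 = 341.6 d
  layer 3 (silty sand): t_3 = 3.17 × 0.24 / 0.004222 = 180.2 d
  layer 4 (clean gravel): t_4 = 13.0 × 0.30 / 0.004222 = 923.8 d
Total t = Σ t_i = 1527 days = 4.181 years.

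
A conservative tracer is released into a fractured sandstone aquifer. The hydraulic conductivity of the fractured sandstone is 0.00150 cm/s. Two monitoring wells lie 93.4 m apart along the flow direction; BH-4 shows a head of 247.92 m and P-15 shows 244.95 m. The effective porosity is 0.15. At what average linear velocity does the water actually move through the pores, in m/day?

Convert K: 0.00150 cm/s × 864 = 1.296 m/day.
Hydraulic gradient i = (247.92 − 244.95) / 93.4 = 2.97 / 93.4 = 0.03180.
Darcy flux q = K · i = 1.296 × 0.03180 = 0.04121 m/day.
Seepage velocity v = q / n_e = 0.04121 / 0.15 = 0.2747 m/day.

0.275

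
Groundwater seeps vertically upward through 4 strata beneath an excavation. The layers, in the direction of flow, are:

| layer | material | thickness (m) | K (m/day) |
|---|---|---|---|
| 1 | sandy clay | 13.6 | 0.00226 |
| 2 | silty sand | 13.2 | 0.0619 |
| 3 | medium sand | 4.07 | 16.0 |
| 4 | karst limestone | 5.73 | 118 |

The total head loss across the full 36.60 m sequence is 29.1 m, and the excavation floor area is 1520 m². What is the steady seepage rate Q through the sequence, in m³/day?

Flow is perpendicular to layering, so the layers act in series and the equivalent K is the thickness-weighted harmonic mean.
Total thickness L = 13.6 + 13.2 + 4.07 + 5.73 = 36.60 m.
Σ(b_i/K_i) = 13.6/0.00226 + 13.2/0.0619 + 4.07/16.0 + 5.73/118 = 6231 d.
K_eq = L / Σ(b_i/K_i) = 36.60 / 6231 = 0.005874 m/day.
Q = K_eq · A · (Δh/L) = 0.005874 × 1520 × (29.1/36.60) = 7.098 m³/day.

7.10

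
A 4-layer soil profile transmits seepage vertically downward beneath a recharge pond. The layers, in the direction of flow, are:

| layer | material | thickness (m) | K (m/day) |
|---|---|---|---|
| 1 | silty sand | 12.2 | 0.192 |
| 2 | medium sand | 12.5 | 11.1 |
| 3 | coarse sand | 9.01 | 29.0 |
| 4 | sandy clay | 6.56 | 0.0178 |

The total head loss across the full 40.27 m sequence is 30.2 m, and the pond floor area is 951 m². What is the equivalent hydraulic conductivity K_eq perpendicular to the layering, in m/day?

Flow is perpendicular to layering, so the layers act in series and the equivalent K is the thickness-weighted harmonic mean.
Total thickness L = 12.2 + 12.5 + 9.01 + 6.56 = 40.27 m.
Σ(b_i/K_i) = 12.2/0.192 + 12.5/11.1 + 9.01/29.0 + 6.56/0.0178 = 433.5 d.
K_eq = L / Σ(b_i/K_i) = 40.27 / 433.5 = 0.09289 m/day.

0.0929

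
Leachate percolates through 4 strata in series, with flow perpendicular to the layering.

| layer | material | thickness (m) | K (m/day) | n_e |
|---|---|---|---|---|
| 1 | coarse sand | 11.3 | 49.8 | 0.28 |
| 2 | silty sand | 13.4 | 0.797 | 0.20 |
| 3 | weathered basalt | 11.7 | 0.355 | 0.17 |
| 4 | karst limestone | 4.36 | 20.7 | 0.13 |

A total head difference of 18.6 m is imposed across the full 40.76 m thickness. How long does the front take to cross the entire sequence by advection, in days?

With flow normal to the layers, continuity requires the same specific discharge q through every layer.
Σ(b_i/K_i) = 11.3/49.8 + 13.4/0.797 + 11.7/0.355 + 4.36/20.7 = 50.21 d.
q = Δh / Σ(b_i/K_i) = 18.6 / 50.21 = 0.3705 m/day.
In each layer the seepage velocity is v_i = q/n_i, so the layer transit time is t_i = b_i·n_i / q:
  layer 1 (coarse sand): t_1 = 11.3 × 0.28 / 0.3705 = 8.541 d
  layer 2 (silty sand): t_2 = 13.4 × 0.20 / 0.3705 = 7.234 d
  layer 3 (weathered basalt): t_3 = 11.7 × 0.17 / 0.3705 = 5.369 d
  layer 4 (karst limestone): t_4 = 4.36 × 0.13 / 0.3705 = 1.530 d
Total t = Σ t_i = 22.67 days.

22.7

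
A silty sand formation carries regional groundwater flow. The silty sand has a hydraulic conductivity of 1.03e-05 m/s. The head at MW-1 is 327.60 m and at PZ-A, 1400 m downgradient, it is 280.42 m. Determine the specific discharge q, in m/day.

0.0300

Convert K: 1.03e-05 m/s × 86400 = 0.8899 m/day.
Hydraulic gradient i = (327.60 − 280.42) / 1400 = 47.18 / 1400 = 0.03370.
Specific discharge q = K · i = 0.8899 × 0.03370 = 0.02999 m/day.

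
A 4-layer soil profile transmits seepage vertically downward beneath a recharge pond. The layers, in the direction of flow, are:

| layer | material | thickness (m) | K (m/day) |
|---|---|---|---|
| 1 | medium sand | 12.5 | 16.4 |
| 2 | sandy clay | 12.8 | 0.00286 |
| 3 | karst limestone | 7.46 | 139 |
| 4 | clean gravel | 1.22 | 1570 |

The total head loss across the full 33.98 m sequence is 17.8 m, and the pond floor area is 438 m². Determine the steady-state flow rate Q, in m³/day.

Flow is perpendicular to layering, so the layers act in series and the equivalent K is the thickness-weighted harmonic mean.
Total thickness L = 12.5 + 12.8 + 7.46 + 1.22 = 33.98 m.
Σ(b_i/K_i) = 12.5/16.4 + 12.8/0.00286 + 7.46/139 + 1.22/1570 = 4476 d.
K_eq = L / Σ(b_i/K_i) = 33.98 / 4476 = 0.007591 m/day.
Q = K_eq · A · (Δh/L) = 0.007591 × 438 × (17.8/33.98) = 1.742 m³/day.

1.74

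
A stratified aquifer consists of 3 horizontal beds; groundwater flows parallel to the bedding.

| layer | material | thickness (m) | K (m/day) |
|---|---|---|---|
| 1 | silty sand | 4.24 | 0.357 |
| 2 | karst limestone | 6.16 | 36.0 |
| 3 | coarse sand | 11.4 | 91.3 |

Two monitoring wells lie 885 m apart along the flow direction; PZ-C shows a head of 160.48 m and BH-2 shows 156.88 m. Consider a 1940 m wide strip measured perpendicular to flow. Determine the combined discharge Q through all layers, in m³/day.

9980

Flow is parallel to layering, so each bed carries its own Darcy discharge and the transmissivities add.
Σ(K_i·b_i) = 0.357×4.24 + 36.0×6.16 + 91.3×11.4 = 1264 m²/day.
Hydraulic gradient i = (160.48 − 156.88) / 885 = 3.6 / 885 = 0.004068.
Q = Σ(K_i·b_i) · W · i = 1264 × 1940 × 0.004068 = 9976 m³/day.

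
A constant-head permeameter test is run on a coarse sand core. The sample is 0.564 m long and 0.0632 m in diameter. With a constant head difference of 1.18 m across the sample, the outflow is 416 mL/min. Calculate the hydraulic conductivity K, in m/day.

91.3

Cross-sectional area A = π·(d/2)² = π × (0.0632/2)² = 0.003137 m².
Convert discharge: 416 mL/min = 6.933e-06 m³/s.
Darcy's law rearranged: K = Q·L / (A·Δh) = 6.933e-06 × 0.564 / (0.003137 × 1.18) = 0.001056 m/s = 91.27 m/day.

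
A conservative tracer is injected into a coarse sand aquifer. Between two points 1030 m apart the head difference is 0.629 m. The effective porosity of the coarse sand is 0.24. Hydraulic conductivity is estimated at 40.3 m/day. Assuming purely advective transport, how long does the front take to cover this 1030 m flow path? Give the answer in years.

Hydraulic gradient i = Δh / L = 0.629 / 1030 = 0.0006107.
Darcy flux q = K · i = 40.30 × 0.0006107 = 0.02461 m/day.
Seepage velocity v = q / n_e = 0.02461 / 0.24 = 0.1025 m/day.
Travel time t = L / v = 1030 / 0.1025 = 10045 days = 27.50 years.

27.5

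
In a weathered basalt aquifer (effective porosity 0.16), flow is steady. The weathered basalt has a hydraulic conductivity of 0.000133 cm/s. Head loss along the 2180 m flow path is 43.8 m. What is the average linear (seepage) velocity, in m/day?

Convert K: 0.000133 cm/s × 864 = 0.1149 m/day.
Hydraulic gradient i = Δh / L = 43.8 / 2180 = 0.02009.
Darcy flux q = K · i = 0.1149 × 0.02009 = 0.002309 m/day.
Seepage velocity v = q / n_e = 0.002309 / 0.16 = 0.01443 m/day.

0.0144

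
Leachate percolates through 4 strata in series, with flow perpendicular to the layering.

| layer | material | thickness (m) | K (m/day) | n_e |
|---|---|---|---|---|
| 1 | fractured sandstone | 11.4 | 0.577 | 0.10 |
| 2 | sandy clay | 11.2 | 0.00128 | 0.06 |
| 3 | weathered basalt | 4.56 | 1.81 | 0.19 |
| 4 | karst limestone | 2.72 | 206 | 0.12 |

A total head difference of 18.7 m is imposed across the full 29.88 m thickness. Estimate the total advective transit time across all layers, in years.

With flow normal to the layers, continuity requires the same specific discharge q through every layer.
Σ(b_i/K_i) = 11.4/0.577 + 11.2/0.00128 + 4.56/1.81 + 2.72/206 = 8772 d.
q = Δh / Σ(b_i/K_i) = 18.7 / 8772 = 0.002132 m/day.
In each layer the seepage velocity is v_i = q/n_i, so the layer transit time is t_i = b_i·n_i / q:
  layer 1 (fractured sandstone): t_1 = 11.4 × 0.10 / 0.002132 = 534.8 d
  layer 2 (sandy clay): t_2 = 11.2 × 0.06 / 0.002132 = 315.2 d
  layer 3 (weathered basalt): t_3 = 4.56 × 0.19 / 0.002132 = 406.4 d
  layer 4 (karst limestone): t_4 = 2.72 × 0.12 / 0.002132 = 153.1 d
Total t = Σ t_i = 1410 days = 3.859 years.

3.86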